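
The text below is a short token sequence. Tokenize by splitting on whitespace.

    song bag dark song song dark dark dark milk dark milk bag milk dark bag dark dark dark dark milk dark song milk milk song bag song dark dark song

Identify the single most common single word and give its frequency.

"dark", 13 times

Unigram frequencies (highest first):
  dark: 13
  song: 7
  milk: 6
  bag: 4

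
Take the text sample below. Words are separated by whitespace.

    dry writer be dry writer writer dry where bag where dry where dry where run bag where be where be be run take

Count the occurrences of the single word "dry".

5

Scanning the 23 tokens for "dry":
  position 1: dry
  position 4: dry
  position 7: dry
  position 11: dry
  position 13: dry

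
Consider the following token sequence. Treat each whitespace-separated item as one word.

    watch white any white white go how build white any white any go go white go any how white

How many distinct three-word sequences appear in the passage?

19 tokens → 17 trigram windows in total.
Repeated trigrams (each contributes count−1 duplicates):
  white any white: 2
1 duplicate windows → 17 − 1 = 16 distinct.

16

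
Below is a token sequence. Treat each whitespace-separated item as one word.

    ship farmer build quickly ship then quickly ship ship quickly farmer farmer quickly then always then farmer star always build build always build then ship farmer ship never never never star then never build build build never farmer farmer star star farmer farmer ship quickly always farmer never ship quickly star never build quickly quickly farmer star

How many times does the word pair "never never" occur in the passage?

2

Scanning the 56 overlapping bigram windows for "never never":
  position 28–29: never never
  position 29–30: never never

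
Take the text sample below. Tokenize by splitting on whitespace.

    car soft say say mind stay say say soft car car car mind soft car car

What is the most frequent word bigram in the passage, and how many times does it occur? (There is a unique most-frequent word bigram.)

"car car", 3 times

Bigram frequencies (highest first):
  car car: 3
  say say: 2
  soft car: 2
  car soft: 1
  soft say: 1
  say mind: 1
  … (5 more, each ≤ 1)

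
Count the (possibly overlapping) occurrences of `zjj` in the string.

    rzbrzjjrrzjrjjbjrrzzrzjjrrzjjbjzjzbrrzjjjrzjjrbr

Sliding a length-3 window over the 48 characters (46 positions):
  position 5–7: zjj
  position 22–24: zjj
  position 27–29: zjj
  position 38–40: zjj
  position 43–45: zjj

5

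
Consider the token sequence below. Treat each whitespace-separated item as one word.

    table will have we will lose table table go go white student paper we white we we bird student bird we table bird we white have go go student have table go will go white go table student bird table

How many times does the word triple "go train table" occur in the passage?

Scanning the 38 overlapping trigram windows for "go train table":
  (none found)

0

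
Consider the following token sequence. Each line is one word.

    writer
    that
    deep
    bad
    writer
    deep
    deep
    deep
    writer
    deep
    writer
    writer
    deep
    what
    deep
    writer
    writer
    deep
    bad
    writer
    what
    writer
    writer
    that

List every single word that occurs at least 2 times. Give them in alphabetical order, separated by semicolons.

Unigram counts meeting the condition (at least 2 times):
  bad: 2
  deep: 8
  that: 2
  what: 2
  writer: 10

bad; deep; that; what; writer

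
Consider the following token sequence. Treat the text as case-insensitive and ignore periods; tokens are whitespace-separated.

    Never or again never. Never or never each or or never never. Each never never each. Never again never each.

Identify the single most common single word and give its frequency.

"never", 10 times

Unigram frequencies (highest first):
  never: 10
  or: 4
  each: 4
  again: 2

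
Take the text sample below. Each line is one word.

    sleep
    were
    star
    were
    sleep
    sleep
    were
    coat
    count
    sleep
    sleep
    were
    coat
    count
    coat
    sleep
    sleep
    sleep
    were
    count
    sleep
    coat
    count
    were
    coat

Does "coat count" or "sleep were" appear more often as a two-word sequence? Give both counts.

"coat count": 3 occurrences
"sleep were": 4 occurrences

"sleep were" (4 vs 3)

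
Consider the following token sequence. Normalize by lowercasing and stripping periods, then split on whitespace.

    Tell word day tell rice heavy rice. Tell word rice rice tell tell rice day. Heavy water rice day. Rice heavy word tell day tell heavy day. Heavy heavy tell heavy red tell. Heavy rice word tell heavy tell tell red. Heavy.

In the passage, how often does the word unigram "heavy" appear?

Scanning the 42 tokens for "heavy":
  position 6: heavy
  position 16: heavy
  position 21: heavy
  position 26: heavy
  position 28: heavy
  position 29: heavy
  position 31: heavy
  position 34: heavy
  position 38: heavy
  position 42: heavy

10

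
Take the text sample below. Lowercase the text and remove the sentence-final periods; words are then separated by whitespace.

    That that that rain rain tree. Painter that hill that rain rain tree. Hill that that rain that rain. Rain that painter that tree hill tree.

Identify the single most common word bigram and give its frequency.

Bigram frequencies (highest first):
  that rain: 4
  that that: 3
  rain rain: 3
  rain tree: 2
  painter that: 2
  hill that: 2
  … (7 more, each ≤ 2)

"that rain", 4 times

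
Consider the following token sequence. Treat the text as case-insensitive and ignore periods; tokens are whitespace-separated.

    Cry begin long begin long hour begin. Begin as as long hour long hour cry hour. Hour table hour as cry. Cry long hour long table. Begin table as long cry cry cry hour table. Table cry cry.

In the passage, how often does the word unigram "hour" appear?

8

Scanning the 38 tokens for "hour":
  position 6: hour
  position 12: hour
  position 14: hour
  position 16: hour
  position 17: hour
  position 19: hour
  position 24: hour
  position 34: hour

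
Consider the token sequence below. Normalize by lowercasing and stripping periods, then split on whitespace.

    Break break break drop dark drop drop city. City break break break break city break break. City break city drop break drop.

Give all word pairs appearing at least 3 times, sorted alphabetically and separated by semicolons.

Bigram counts meeting the condition (at least 3 times):
  break break: 6
  break city: 3
  city break: 3

break break; break city; city break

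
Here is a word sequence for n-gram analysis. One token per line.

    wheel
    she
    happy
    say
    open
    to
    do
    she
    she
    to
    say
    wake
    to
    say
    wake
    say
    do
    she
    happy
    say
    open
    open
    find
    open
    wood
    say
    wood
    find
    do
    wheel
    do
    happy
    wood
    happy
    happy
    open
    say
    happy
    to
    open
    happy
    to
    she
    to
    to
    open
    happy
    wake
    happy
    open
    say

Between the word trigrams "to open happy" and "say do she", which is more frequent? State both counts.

"to open happy" (2 vs 1)

"to open happy": 2 occurrences
"say do she": 1 occurrence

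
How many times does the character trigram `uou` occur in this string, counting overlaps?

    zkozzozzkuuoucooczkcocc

1

Sliding a length-3 window over the 23 characters (21 positions):
  position 11–13: uou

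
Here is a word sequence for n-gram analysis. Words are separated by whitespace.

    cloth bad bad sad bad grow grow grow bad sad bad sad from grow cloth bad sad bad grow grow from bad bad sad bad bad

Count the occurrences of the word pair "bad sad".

Scanning the 25 overlapping bigram windows for "bad sad":
  position 3–4: bad sad
  position 9–10: bad sad
  position 11–12: bad sad
  position 16–17: bad sad
  position 23–24: bad sad

5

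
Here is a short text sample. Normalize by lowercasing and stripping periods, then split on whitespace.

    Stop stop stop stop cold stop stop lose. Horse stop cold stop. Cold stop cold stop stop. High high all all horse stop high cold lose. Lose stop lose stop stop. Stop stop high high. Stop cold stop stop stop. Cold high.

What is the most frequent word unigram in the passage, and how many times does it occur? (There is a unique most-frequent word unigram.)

"stop", 21 times

Unigram frequencies (highest first):
  stop: 21
  cold: 7
  high: 6
  lose: 4
  horse: 2
  all: 2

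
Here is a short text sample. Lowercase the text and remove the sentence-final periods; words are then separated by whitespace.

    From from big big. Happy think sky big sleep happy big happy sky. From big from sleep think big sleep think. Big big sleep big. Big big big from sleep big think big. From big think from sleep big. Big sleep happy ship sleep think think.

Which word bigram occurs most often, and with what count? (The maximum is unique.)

"big big", 6 times

Bigram frequencies (highest first):
  big big: 6
  big sleep: 4
  from big: 3
  big from: 3
  from sleep: 3
  sleep think: 3
  … (16 more, each ≤ 3)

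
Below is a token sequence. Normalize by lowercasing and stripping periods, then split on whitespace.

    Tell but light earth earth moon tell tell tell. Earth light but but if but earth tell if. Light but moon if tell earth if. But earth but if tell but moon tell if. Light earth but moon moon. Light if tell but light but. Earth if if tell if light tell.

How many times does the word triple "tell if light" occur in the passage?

3

Scanning the 50 overlapping trigram windows for "tell if light":
  position 17–19: tell if light
  position 33–35: tell if light
  position 49–51: tell if light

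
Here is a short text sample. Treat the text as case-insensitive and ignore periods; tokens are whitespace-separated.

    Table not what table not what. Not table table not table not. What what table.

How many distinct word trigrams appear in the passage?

11

15 tokens → 13 trigram windows in total.
Repeated trigrams (each contributes count−1 duplicates):
  table not what: 3
2 duplicate windows → 13 − 2 = 11 distinct.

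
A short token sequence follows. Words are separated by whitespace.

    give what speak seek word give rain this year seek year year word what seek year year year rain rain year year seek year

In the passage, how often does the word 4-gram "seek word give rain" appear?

1

Scanning the 21 overlapping 4-gram windows for "seek word give rain":
  position 4–7: seek word give rain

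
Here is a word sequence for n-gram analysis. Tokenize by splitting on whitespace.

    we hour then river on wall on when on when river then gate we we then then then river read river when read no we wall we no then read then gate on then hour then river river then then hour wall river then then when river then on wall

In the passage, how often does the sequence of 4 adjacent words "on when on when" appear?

1

Scanning the 47 overlapping 4-gram windows for "on when on when":
  position 7–10: on when on when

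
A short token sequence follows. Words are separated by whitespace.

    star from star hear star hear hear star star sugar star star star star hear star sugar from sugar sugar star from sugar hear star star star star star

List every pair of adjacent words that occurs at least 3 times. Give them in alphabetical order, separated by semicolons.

Bigram counts meeting the condition (at least 3 times):
  hear star: 4
  star hear: 3
  star star: 8

hear star; star hear; star star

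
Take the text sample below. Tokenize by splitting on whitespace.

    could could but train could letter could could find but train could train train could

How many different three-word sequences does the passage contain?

12

15 tokens → 13 trigram windows in total.
Repeated trigrams (each contributes count−1 duplicates):
  but train could: 2
1 duplicate windows → 13 − 1 = 12 distinct.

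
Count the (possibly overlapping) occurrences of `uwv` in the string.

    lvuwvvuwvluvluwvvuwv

4

Sliding a length-3 window over the 20 characters (18 positions):
  position 3–5: uwv
  position 7–9: uwv
  position 14–16: uwv
  position 18–20: uwv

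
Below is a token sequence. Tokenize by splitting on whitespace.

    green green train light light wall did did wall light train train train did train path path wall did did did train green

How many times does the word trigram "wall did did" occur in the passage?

Scanning the 21 overlapping trigram windows for "wall did did":
  position 6–8: wall did did
  position 18–20: wall did did

2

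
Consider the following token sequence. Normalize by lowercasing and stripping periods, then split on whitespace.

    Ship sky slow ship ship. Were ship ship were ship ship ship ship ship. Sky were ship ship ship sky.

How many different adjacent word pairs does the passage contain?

7

20 tokens → 19 bigram windows in total.
Repeated bigrams (each contributes count−1 duplicates):
  ship ship: 8
  ship sky: 3
  were ship: 3
  ship were: 2
12 duplicate windows → 19 − 12 = 7 distinct.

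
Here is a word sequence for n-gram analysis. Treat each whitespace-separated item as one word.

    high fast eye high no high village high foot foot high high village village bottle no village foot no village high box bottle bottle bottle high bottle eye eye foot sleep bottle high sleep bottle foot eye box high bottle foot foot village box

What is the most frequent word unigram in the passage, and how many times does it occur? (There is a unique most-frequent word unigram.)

"high", 10 times

Unigram frequencies (highest first):
  high: 10
  bottle: 8
  foot: 7
  village: 6
  eye: 4
  no: 3
  … (3 more, each ≤ 3)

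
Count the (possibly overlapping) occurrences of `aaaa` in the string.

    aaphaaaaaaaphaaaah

5

Sliding a length-4 window over the 18 characters (15 positions):
  position 5–8: aaaa
  position 6–9: aaaa
  position 7–10: aaaa
  position 8–11: aaaa
  position 14–17: aaaa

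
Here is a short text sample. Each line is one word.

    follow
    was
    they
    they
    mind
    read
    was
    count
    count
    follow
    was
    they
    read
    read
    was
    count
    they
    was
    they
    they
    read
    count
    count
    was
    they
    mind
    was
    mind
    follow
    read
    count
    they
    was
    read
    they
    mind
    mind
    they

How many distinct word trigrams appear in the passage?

38 tokens → 36 trigram windows in total.
Repeated trigrams (each contributes count−1 duplicates):
  count they was: 2
  follow was they: 2
  read was count: 2
  was they they: 2
4 duplicate windows → 36 − 4 = 32 distinct.

32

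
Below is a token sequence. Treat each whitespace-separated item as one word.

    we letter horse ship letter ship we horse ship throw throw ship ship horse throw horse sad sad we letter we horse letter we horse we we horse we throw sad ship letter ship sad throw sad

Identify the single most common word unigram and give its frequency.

"we", 8 times

Unigram frequencies (highest first):
  we: 8
  horse: 7
  ship: 7
  letter: 5
  throw: 5
  sad: 5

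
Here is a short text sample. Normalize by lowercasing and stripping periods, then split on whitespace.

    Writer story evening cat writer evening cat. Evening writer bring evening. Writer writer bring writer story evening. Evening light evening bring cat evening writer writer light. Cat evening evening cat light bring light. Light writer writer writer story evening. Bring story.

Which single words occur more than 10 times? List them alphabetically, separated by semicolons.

evening; writer

Unigram counts meeting the condition (more than 10 times):
  evening: 11
  writer: 11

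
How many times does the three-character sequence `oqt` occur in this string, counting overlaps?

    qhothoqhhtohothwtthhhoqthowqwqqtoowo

1

Sliding a length-3 window over the 36 characters (34 positions):
  position 22–24: oqt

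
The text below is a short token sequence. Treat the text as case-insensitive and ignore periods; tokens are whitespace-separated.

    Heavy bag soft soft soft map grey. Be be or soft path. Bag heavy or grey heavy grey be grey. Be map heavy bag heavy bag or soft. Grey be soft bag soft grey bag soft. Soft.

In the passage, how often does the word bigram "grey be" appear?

4

Scanning the 36 overlapping bigram windows for "grey be":
  position 7–8: grey be
  position 18–19: grey be
  position 20–21: grey be
  position 29–30: grey be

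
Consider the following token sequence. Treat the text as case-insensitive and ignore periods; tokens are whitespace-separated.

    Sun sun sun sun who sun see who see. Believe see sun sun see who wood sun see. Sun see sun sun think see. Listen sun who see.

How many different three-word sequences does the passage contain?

22

28 tokens → 26 trigram windows in total.
Repeated trigrams (each contributes count−1 duplicates):
  see sun sun: 2
  sun see sun: 2
  sun see who: 2
  sun sun sun: 2
4 duplicate windows → 26 − 4 = 22 distinct.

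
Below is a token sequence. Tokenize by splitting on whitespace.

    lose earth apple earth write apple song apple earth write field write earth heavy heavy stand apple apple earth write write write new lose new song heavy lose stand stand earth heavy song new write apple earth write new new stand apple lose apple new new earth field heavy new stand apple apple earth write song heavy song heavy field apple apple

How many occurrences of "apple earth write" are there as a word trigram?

Scanning the 60 overlapping trigram windows for "apple earth write":
  position 3–5: apple earth write
  position 8–10: apple earth write
  position 18–20: apple earth write
  position 36–38: apple earth write
  position 53–55: apple earth write

5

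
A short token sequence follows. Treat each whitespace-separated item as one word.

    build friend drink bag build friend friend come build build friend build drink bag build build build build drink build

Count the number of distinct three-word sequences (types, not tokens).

20 tokens → 18 trigram windows in total.
Repeated trigrams (each contributes count−1 duplicates):
  build build build: 2
  drink bag build: 2
2 duplicate windows → 18 − 2 = 16 distinct.

16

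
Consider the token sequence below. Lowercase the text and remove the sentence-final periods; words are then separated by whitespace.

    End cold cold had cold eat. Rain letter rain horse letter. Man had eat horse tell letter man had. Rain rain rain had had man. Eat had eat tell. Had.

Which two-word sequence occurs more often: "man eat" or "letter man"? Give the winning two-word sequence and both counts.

"man eat": 1 occurrence
"letter man": 2 occurrences

"letter man" (2 vs 1)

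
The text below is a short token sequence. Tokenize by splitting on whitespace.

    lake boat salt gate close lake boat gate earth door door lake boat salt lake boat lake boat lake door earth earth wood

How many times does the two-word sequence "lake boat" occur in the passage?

Scanning the 22 overlapping bigram windows for "lake boat":
  position 1–2: lake boat
  position 6–7: lake boat
  position 12–13: lake boat
  position 15–16: lake boat
  position 17–18: lake boat

5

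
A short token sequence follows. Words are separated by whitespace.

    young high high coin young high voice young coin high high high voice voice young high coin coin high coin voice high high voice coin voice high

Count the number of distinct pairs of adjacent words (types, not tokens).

27 tokens → 26 bigram windows in total.
Repeated bigrams (each contributes count−1 duplicates):
  high high: 4
  high coin: 3
  high voice: 3
  young high: 3
  coin high: 2
  coin voice: 2
  voice high: 2
  voice young: 2
13 duplicate windows → 26 − 13 = 13 distinct.

13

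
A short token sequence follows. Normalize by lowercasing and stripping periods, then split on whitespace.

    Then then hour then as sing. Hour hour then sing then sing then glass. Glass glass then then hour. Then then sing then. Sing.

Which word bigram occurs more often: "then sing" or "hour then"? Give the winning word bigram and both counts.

"then sing" (4 vs 3)

"then sing": 4 occurrences
"hour then": 3 occurrences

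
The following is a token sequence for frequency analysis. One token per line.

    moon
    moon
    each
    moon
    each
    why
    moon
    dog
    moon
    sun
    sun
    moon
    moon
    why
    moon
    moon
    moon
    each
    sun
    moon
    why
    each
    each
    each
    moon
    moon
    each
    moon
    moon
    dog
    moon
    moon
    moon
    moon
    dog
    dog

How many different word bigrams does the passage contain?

36 tokens → 35 bigram windows in total.
Repeated bigrams (each contributes count−1 duplicates):
  moon moon: 9
  moon each: 4
  each moon: 3
  moon dog: 3
  dog moon: 2
  each each: 2
  moon why: 2
  sun moon: 2
  … (1 more repeated)
20 duplicate windows → 35 − 20 = 15 distinct.

15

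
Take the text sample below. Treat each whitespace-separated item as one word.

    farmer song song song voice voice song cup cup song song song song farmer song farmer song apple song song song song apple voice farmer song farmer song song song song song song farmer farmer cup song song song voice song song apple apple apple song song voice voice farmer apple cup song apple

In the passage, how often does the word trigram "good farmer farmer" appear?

0

Scanning the 52 overlapping trigram windows for "good farmer farmer":
  (none found)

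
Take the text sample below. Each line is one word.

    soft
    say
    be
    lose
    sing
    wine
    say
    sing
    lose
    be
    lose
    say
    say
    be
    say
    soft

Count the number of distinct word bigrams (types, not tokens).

16 tokens → 15 bigram windows in total.
Repeated bigrams (each contributes count−1 duplicates):
  be lose: 2
  say be: 2
2 duplicate windows → 15 − 2 = 13 distinct.

13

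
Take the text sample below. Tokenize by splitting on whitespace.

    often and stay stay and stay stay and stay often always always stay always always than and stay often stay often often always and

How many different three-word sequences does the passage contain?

24 tokens → 22 trigram windows in total.
Repeated trigrams (each contributes count−1 duplicates):
  and stay often: 2
  and stay stay: 2
  stay and stay: 2
  stay stay and: 2
4 duplicate windows → 22 − 4 = 18 distinct.

18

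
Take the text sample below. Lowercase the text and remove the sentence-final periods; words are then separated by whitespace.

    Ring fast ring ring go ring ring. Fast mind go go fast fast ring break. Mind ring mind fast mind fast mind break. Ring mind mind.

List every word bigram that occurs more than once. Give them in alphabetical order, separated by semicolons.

fast mind; fast ring; mind fast; ring fast; ring mind; ring ring

Bigram counts meeting the condition (more than once):
  fast mind: 3
  fast ring: 2
  mind fast: 2
  ring fast: 2
  ring mind: 2
  ring ring: 2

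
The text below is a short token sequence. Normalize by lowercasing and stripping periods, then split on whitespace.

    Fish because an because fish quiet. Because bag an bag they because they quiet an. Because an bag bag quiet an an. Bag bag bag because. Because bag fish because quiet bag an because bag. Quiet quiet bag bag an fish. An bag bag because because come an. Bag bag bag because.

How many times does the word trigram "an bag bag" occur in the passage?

Scanning the 50 overlapping trigram windows for "an bag bag":
  position 17–19: an bag bag
  position 22–24: an bag bag
  position 42–44: an bag bag
  position 48–50: an bag bag

4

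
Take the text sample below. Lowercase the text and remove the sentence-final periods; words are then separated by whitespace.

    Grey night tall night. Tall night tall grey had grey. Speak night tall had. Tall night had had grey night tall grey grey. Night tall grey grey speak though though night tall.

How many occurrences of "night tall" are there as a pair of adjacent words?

7

Scanning the 31 overlapping bigram windows for "night tall":
  position 2–3: night tall
  position 4–5: night tall
  position 6–7: night tall
  position 12–13: night tall
  position 20–21: night tall
  position 24–25: night tall
  position 31–32: night tall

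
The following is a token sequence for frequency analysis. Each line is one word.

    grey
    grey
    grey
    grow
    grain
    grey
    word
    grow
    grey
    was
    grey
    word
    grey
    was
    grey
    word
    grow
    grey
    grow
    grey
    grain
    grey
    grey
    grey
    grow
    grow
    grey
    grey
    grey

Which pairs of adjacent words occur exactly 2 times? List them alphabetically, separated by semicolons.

Bigram counts meeting the condition (exactly 2 times):
  grain grey: 2
  grey was: 2
  was grey: 2
  word grow: 2

grain grey; grey was; was grey; word grow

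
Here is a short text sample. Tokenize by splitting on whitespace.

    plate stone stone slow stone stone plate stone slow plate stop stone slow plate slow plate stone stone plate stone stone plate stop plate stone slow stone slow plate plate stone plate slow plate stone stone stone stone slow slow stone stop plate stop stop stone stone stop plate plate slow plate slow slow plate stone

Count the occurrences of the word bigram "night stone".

0

Scanning the 55 overlapping bigram windows for "night stone":
  (none found)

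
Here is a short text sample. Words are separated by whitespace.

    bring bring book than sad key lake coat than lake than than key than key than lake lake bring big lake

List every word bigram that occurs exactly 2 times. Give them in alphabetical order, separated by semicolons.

Bigram counts meeting the condition (exactly 2 times):
  key than: 2
  than key: 2
  than lake: 2

key than; than key; than lake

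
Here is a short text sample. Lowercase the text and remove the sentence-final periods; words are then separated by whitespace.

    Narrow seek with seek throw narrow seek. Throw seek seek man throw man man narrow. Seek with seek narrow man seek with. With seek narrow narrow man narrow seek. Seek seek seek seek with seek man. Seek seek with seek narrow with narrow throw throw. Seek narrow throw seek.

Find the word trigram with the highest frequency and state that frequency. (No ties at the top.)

Trigram frequencies (highest first):
  seek with seek: 4
  with seek narrow: 3
  seek seek seek: 3
  narrow seek with: 2
  man narrow seek: 2
  seek seek with: 2
  … (31 more, each ≤ 1)

"seek with seek", 4 times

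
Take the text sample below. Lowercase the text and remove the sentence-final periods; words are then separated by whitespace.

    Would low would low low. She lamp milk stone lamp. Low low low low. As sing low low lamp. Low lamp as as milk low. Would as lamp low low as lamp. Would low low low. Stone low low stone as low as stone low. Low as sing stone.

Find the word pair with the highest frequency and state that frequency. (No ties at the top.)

Bigram frequencies (highest first):
  low low: 10
  low as: 4
  would low: 3
  lamp low: 3
  low would: 2
  as sing: 2
  … (20 more, each ≤ 2)

"low low", 10 times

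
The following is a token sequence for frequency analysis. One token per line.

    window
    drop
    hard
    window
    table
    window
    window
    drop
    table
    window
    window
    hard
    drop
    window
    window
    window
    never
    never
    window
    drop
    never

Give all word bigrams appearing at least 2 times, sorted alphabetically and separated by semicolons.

table window; window drop; window window

Bigram counts meeting the condition (at least 2 times):
  table window: 2
  window drop: 3
  window window: 4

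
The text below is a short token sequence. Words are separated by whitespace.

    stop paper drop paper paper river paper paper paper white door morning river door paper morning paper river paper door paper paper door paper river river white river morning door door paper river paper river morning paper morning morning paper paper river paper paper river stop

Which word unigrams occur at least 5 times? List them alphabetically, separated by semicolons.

Unigram counts meeting the condition (at least 5 times):
  door: 6
  morning: 6
  paper: 19
  river: 10

door; morning; paper; river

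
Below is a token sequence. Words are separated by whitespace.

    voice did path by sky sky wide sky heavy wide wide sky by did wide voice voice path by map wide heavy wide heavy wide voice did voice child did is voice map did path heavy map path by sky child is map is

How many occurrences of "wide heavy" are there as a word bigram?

2

Scanning the 43 overlapping bigram windows for "wide heavy":
  position 21–22: wide heavy
  position 23–24: wide heavy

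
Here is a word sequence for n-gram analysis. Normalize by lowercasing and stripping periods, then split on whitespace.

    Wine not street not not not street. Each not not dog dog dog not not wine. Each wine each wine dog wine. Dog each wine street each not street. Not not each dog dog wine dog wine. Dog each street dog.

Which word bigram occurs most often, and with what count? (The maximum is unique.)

"not not", 5 times

Bigram frequencies (highest first):
  not not: 5
  wine dog: 4
  not street: 3
  dog dog: 3
  each wine: 3
  dog wine: 3
  … (14 more, each ≤ 2)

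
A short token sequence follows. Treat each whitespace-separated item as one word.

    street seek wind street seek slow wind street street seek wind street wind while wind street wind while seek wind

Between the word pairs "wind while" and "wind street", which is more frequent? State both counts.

"wind while": 2 occurrences
"wind street": 4 occurrences

"wind street" (4 vs 2)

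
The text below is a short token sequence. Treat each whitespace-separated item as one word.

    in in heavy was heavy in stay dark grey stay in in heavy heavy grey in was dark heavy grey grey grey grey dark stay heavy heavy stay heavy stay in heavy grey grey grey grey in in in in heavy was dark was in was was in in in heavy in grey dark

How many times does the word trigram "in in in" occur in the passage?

3

Scanning the 52 overlapping trigram windows for "in in in":
  position 37–39: in in in
  position 38–40: in in in
  position 48–50: in in in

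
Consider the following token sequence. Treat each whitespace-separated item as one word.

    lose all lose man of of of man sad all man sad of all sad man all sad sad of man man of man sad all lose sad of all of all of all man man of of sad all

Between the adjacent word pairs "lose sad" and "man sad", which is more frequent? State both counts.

"man sad" (3 vs 1)

"lose sad": 1 occurrence
"man sad": 3 occurrences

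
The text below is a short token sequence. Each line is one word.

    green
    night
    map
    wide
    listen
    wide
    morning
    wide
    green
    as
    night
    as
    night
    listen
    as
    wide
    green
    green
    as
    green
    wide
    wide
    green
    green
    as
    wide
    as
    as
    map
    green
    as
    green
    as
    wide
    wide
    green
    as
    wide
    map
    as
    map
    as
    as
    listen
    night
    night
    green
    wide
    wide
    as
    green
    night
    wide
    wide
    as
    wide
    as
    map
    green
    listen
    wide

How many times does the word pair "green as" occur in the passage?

Scanning the 60 overlapping bigram windows for "green as":
  position 9–10: green as
  position 18–19: green as
  position 24–25: green as
  position 30–31: green as
  position 32–33: green as
  position 36–37: green as

6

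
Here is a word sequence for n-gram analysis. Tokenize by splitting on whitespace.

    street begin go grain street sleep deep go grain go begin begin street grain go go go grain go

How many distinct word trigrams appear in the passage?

16

19 tokens → 17 trigram windows in total.
Repeated trigrams (each contributes count−1 duplicates):
  go grain go: 2
1 duplicate windows → 17 − 1 = 16 distinct.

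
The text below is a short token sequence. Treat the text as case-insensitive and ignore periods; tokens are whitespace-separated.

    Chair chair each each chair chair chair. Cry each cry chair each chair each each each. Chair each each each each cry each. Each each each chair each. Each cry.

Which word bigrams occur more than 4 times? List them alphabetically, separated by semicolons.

chair each; each each

Bigram counts meeting the condition (more than 4 times):
  chair each: 5
  each each: 10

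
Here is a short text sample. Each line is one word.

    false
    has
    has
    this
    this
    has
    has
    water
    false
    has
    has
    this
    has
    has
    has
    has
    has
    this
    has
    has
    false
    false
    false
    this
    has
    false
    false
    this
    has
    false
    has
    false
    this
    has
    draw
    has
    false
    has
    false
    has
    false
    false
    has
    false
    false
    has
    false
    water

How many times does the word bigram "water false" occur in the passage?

Scanning the 47 overlapping bigram windows for "water false":
  position 8–9: water false

1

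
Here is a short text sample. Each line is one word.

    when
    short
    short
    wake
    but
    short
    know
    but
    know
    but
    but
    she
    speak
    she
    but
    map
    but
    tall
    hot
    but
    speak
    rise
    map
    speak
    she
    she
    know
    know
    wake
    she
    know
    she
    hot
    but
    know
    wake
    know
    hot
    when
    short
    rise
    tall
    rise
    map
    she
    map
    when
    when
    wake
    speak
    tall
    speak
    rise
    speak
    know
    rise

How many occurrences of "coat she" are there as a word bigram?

0

Scanning the 55 overlapping bigram windows for "coat she":
  (none found)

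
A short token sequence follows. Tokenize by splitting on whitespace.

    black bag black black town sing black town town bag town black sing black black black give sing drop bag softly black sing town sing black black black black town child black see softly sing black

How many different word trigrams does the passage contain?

29

36 tokens → 34 trigram windows in total.
Repeated trigrams (each contributes count−1 duplicates):
  black black black: 3
  black black town: 2
  sing black black: 2
  town sing black: 2
5 duplicate windows → 34 − 5 = 29 distinct.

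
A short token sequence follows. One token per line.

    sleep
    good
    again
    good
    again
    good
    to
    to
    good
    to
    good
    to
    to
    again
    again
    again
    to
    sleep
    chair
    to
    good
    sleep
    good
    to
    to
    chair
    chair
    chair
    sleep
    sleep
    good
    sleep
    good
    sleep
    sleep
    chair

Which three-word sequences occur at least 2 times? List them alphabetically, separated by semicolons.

good again good; good sleep good; good to to; sleep good sleep; to good to

Trigram counts meeting the condition (at least 2 times):
  good again good: 2
  good sleep good: 2
  good to to: 3
  sleep good sleep: 2
  to good to: 2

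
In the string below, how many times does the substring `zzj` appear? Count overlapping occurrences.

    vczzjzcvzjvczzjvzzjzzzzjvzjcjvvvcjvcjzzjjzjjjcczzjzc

6

Sliding a length-3 window over the 52 characters (50 positions):
  position 3–5: zzj
  position 13–15: zzj
  position 17–19: zzj
  position 22–24: zzj
  position 38–40: zzj
  position 48–50: zzj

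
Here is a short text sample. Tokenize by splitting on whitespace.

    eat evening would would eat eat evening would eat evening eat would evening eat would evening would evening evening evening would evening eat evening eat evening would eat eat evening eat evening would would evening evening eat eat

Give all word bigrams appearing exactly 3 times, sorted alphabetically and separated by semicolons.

Bigram counts meeting the condition (exactly 3 times):
  eat eat: 3
  evening evening: 3
  would eat: 3

eat eat; evening evening; would eat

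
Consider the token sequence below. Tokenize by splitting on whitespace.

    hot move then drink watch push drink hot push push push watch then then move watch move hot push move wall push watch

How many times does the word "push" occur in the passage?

Scanning the 23 tokens for "push":
  position 6: push
  position 9: push
  position 10: push
  position 11: push
  position 19: push
  position 22: push

6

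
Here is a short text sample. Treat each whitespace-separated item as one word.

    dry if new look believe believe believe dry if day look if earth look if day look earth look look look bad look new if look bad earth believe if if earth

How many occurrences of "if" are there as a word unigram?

Scanning the 32 tokens for "if":
  position 2: if
  position 9: if
  position 12: if
  position 15: if
  position 25: if
  position 30: if
  position 31: if

7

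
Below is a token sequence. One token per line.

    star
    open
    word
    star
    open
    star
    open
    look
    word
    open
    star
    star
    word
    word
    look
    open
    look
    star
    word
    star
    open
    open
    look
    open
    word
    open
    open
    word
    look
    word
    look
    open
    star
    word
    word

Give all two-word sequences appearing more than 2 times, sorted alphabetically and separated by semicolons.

look open; open look; open star; open word; star open; star word; word look

Bigram counts meeting the condition (more than 2 times):
  look open: 3
  open look: 3
  open star: 3
  open word: 3
  star open: 4
  star word: 3
  word look: 3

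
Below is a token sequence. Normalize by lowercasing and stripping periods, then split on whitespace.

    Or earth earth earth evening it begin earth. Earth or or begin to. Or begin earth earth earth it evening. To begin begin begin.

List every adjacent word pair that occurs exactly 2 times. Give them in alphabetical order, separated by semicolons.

Bigram counts meeting the condition (exactly 2 times):
  begin begin: 2
  begin earth: 2
  or begin: 2

begin begin; begin earth; or begin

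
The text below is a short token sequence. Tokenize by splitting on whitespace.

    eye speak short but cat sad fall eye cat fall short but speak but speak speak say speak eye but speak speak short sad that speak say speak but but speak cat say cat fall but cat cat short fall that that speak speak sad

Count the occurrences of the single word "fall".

Scanning the 45 tokens for "fall":
  position 7: fall
  position 10: fall
  position 35: fall
  position 40: fall

4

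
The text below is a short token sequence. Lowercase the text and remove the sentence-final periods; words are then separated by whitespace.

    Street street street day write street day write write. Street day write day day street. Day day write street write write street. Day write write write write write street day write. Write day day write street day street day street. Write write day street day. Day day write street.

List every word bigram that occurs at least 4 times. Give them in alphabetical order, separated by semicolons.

day day; day street; day write; street day; write street; write write

Bigram counts meeting the condition (at least 4 times):
  day day: 5
  day street: 4
  day write: 8
  street day: 9
  write street: 7
  write write: 8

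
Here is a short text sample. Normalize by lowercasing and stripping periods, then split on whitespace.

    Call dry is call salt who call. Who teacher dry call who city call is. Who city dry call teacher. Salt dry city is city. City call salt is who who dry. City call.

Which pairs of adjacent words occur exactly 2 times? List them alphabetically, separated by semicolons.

Bigram counts meeting the condition (exactly 2 times):
  call salt: 2
  call who: 2
  dry call: 2
  dry city: 2
  is who: 2
  who city: 2

call salt; call who; dry call; dry city; is who; who city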